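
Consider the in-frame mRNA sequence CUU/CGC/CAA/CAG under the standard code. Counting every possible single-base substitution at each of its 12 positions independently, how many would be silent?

8

Codon 1 (CUU, Leu): 3 synonymous substitutions.
Codon 2 (CGC, Arg): 3 synonymous substitutions.
Codon 3 (CAA, Gln): 1 synonymous substitution.
Codon 4 (CAG, Gln): 1 synonymous substitution.
Total: 3 + 3 + 1 + 1 = 8.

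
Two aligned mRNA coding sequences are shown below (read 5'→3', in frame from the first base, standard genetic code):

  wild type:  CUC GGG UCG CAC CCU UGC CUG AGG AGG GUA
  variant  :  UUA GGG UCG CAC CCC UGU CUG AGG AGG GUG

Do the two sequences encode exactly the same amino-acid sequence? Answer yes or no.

Codon 1: CUC Leu / UUA Leu — synonymous.
Codon 2: GGG Gly / GGG Gly — identical.
Codon 3: UCG Ser / UCG Ser — identical.
Codon 4: CAC His / CAC His — identical.
Codon 5: CCU Pro / CCC Pro — synonymous.
Codon 6: UGC Cys / UGU Cys — synonymous.
Codon 7: CUG Leu / CUG Leu — identical.
Codon 8: AGG Arg / AGG Arg — identical.
Codon 9: AGG Arg / AGG Arg — identical.
Codon 10: GUA Val / GUG Val — synonymous.
Nonsynonymous differences: 0 → same protein.

yes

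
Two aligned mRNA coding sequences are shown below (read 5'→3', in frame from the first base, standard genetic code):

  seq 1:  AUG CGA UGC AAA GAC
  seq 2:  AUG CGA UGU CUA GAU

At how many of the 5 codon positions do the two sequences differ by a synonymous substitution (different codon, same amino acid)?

Codon 1: AUG Met / AUG Met — identical.
Codon 2: CGA Arg / CGA Arg — identical.
Codon 3: UGC Cys / UGU Cys — synonymous.
Codon 4: AAA Lys / CUA Leu — nonsynonymous.
Codon 5: GAC Asp / GAU Asp — synonymous.
Synonymous differences: 2.

2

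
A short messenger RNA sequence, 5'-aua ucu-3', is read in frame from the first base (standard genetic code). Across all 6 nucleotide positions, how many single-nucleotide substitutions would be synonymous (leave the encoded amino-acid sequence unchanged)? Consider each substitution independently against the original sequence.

5

Codon 1 (AUA, Ile): 2 synonymous substitutions.
Codon 2 (UCU, Ser): 3 synonymous substitutions.
Total: 2 + 3 = 5.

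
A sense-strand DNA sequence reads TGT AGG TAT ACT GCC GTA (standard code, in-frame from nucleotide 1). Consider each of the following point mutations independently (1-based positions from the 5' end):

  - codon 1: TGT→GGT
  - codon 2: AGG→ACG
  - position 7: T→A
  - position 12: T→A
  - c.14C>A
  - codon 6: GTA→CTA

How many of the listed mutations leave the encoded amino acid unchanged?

Codon 1: TGT (Cys) → GGT (Gly) — missense.
Codon 2: AGG (Arg) → ACG (Thr) — missense.
Codon 3: TAT (Tyr) → AAT (Asn) — missense.
Codon 4: ACT (Thr) → ACA (Thr) — synonymous.
Codon 5: GCC (Ala) → GAC (Asp) — missense.
Codon 6: GTA (Val) → CTA (Leu) — missense.
Synonymous: 1 of 6.

1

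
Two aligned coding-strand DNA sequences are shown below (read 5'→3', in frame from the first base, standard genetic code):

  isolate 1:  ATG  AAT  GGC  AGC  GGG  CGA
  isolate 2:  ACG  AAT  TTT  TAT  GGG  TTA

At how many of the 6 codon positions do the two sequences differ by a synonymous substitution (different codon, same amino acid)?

Codon 1: ATG Met / ACG Thr — nonsynonymous.
Codon 2: AAT Asn / AAT Asn — identical.
Codon 3: GGC Gly / TTT Phe — nonsynonymous.
Codon 4: AGC Ser / TAT Tyr — nonsynonymous.
Codon 5: GGG Gly / GGG Gly — identical.
Codon 6: CGA Arg / TTA Leu — nonsynonymous.
Synonymous differences: 0.

0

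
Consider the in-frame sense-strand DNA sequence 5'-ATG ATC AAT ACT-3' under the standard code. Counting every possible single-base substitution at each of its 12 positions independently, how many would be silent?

6

Codon 1 (ATG, Met): 0 synonymous substitutions.
Codon 2 (ATC, Ile): 2 synonymous substitutions.
Codon 3 (AAT, Asn): 1 synonymous substitution.
Codon 4 (ACT, Thr): 3 synonymous substitutions.
Total: 0 + 2 + 1 + 3 = 6.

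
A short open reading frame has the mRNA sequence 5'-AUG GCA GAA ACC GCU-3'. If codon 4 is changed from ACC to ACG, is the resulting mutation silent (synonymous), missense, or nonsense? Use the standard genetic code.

Position 12 falls in codon 4: ACC → Thr.
After the substitution the codon is ACG → Thr.
Both encode Thr, so the change is synonymous.

silent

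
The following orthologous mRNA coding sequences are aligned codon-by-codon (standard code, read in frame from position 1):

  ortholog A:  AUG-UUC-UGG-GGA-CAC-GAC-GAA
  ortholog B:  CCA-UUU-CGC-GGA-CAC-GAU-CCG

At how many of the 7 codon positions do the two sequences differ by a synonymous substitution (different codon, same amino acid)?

2

Codon 1: AUG Met / CCA Pro — nonsynonymous.
Codon 2: UUC Phe / UUU Phe — synonymous.
Codon 3: UGG Trp / CGC Arg — nonsynonymous.
Codon 4: GGA Gly / GGA Gly — identical.
Codon 5: CAC His / CAC His — identical.
Codon 6: GAC Asp / GAU Asp — synonymous.
Codon 7: GAA Glu / CCG Pro — nonsynonymous.
Synonymous differences: 2.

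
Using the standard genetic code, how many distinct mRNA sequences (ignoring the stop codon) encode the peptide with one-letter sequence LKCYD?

Leu: 6 codons.
Lys: 2 codons.
Cys: 2 codons.
Tyr: 2 codons.
Asp: 2 codons.
6 × 2 × 2 × 2 × 2 = 96.

96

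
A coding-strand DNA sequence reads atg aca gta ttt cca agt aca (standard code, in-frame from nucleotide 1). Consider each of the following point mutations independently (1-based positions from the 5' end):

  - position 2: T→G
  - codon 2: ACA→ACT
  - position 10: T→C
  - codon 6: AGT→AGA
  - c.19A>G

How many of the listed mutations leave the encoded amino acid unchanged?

Codon 1: ATG (Met) → AGG (Arg) — missense.
Codon 2: ACA (Thr) → ACT (Thr) — synonymous.
Codon 4: TTT (Phe) → CTT (Leu) — missense.
Codon 6: AGT (Ser) → AGA (Arg) — missense.
Codon 7: ACA (Thr) → GCA (Ala) — missense.
Synonymous: 1 of 5.

1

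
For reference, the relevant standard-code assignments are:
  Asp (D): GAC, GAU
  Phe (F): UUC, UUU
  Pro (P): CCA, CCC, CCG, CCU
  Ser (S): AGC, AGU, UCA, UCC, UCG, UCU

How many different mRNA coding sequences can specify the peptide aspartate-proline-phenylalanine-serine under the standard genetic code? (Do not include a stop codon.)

96

Asp: 2 codons.
Pro: 4 codons.
Phe: 2 codons.
Ser: 6 codons.
2 × 4 × 2 × 6 = 96.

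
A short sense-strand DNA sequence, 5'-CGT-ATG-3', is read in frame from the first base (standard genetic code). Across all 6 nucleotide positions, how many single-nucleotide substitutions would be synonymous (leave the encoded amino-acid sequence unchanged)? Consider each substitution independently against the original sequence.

Codon 1 (CGT, Arg): 3 synonymous substitutions.
Codon 2 (ATG, Met): 0 synonymous substitutions.
Total: 3 + 0 = 3.

3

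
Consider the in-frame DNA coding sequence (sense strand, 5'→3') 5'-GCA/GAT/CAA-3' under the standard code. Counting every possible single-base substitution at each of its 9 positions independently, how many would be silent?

Codon 1 (GCA, Ala): 3 synonymous substitutions.
Codon 2 (GAT, Asp): 1 synonymous substitution.
Codon 3 (CAA, Gln): 1 synonymous substitution.
Total: 3 + 1 + 1 = 5.

5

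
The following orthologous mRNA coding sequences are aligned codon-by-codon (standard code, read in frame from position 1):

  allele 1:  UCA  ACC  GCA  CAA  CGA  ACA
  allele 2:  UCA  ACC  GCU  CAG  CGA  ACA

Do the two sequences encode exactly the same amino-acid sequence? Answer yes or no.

yes

Codon 1: UCA Ser / UCA Ser — identical.
Codon 2: ACC Thr / ACC Thr — identical.
Codon 3: GCA Ala / GCU Ala — synonymous.
Codon 4: CAA Gln / CAG Gln — synonymous.
Codon 5: CGA Arg / CGA Arg — identical.
Codon 6: ACA Thr / ACA Thr — identical.
Nonsynonymous differences: 0 → same protein.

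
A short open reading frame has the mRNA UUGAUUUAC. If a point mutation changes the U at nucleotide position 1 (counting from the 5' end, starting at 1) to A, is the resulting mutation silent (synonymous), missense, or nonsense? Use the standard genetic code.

Position 1 falls in codon 1: UUG → Leu.
After the substitution the codon is AUG → Met.
Leu ≠ Met, so this is a missense mutation.

missense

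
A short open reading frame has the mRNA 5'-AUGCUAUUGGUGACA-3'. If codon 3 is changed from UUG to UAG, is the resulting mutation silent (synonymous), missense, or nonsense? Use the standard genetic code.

nonsense

Position 8 falls in codon 3: UUG → Leu.
After the substitution the codon is UAG → Stop.
The new codon is a stop codon, so this is a nonsense mutation.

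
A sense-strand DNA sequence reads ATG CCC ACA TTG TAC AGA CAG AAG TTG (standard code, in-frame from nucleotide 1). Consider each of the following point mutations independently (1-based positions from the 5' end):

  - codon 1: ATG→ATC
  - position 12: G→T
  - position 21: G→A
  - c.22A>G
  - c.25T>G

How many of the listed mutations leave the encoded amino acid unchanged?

Codon 1: ATG (Met) → ATC (Ile) — missense.
Codon 4: TTG (Leu) → TTT (Phe) — missense.
Codon 7: CAG (Gln) → CAA (Gln) — synonymous.
Codon 8: AAG (Lys) → GAG (Glu) — missense.
Codon 9: TTG (Leu) → GTG (Val) — missense.
Synonymous: 1 of 5.

1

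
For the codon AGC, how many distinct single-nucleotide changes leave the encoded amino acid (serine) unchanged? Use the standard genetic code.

Position 1: none → 0 synonymous.
Position 2: none → 0 synonymous.
Position 3: AGU → 1 synonymous.
Total: 0 + 0 + 1 = 1.

1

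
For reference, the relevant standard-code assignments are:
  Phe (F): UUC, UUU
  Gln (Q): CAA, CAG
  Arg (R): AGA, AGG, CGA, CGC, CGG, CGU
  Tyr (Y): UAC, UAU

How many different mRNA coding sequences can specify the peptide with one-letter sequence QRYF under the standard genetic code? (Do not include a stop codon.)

Gln: 2 codons.
Arg: 6 codons.
Tyr: 2 codons.
Phe: 2 codons.
2 × 6 × 2 × 2 = 48.

48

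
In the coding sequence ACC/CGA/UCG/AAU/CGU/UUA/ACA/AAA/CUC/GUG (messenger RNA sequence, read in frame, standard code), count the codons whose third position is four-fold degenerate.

Codon 1 ACC (Thr): third position 4-fold.
Codon 2 CGA (Arg): third position 4-fold.
Codon 3 UCG (Ser): third position 4-fold.
Codon 4 AAU (Asn): third position 2-fold.
Codon 5 CGU (Arg): third position 4-fold.
Codon 6 UUA (Leu): third position 2-fold.
Codon 7 ACA (Thr): third position 4-fold.
Codon 8 AAA (Lys): third position 2-fold.
Codon 9 CUC (Leu): third position 4-fold.
Codon 10 GUG (Val): third position 4-fold.
Four-fold degenerate third positions: 7.

7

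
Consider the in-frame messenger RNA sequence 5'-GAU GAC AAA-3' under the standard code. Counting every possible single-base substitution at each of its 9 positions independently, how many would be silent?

Codon 1 (GAU, Asp): 1 synonymous substitution.
Codon 2 (GAC, Asp): 1 synonymous substitution.
Codon 3 (AAA, Lys): 1 synonymous substitution.
Total: 1 + 1 + 1 = 3.

3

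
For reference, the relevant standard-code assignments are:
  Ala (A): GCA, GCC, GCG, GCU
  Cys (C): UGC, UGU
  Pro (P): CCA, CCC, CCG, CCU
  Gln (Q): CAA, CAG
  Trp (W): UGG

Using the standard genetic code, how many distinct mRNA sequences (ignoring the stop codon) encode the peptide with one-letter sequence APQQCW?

128

Ala: 4 codons.
Pro: 4 codons.
Gln: 2 codons.
Gln: 2 codons.
Cys: 2 codons.
Trp: 1 codon.
4 × 4 × 2 × 2 × 2 × 1 = 128.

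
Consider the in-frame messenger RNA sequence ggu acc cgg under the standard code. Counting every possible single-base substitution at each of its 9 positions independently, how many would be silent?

Codon 1 (GGU, Gly): 3 synonymous substitutions.
Codon 2 (ACC, Thr): 3 synonymous substitutions.
Codon 3 (CGG, Arg): 4 synonymous substitutions.
Total: 3 + 3 + 4 = 10.

10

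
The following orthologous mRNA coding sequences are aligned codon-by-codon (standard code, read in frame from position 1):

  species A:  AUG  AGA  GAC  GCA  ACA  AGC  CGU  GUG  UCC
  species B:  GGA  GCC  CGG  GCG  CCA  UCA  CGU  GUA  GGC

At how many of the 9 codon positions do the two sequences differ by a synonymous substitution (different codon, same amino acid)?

3

Codon 1: AUG Met / GGA Gly — nonsynonymous.
Codon 2: AGA Arg / GCC Ala — nonsynonymous.
Codon 3: GAC Asp / CGG Arg — nonsynonymous.
Codon 4: GCA Ala / GCG Ala — synonymous.
Codon 5: ACA Thr / CCA Pro — nonsynonymous.
Codon 6: AGC Ser / UCA Ser — synonymous.
Codon 7: CGU Arg / CGU Arg — identical.
Codon 8: GUG Val / GUA Val — synonymous.
Codon 9: UCC Ser / GGC Gly — nonsynonymous.
Synonymous differences: 3.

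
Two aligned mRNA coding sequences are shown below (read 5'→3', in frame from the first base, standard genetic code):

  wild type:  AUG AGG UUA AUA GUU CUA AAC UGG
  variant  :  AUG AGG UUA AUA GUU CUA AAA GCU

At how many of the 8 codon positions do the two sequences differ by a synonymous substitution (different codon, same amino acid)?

0

Codon 1: AUG Met / AUG Met — identical.
Codon 2: AGG Arg / AGG Arg — identical.
Codon 3: UUA Leu / UUA Leu — identical.
Codon 4: AUA Ile / AUA Ile — identical.
Codon 5: GUU Val / GUU Val — identical.
Codon 6: CUA Leu / CUA Leu — identical.
Codon 7: AAC Asn / AAA Lys — nonsynonymous.
Codon 8: UGG Trp / GCU Ala — nonsynonymous.
Synonymous differences: 0.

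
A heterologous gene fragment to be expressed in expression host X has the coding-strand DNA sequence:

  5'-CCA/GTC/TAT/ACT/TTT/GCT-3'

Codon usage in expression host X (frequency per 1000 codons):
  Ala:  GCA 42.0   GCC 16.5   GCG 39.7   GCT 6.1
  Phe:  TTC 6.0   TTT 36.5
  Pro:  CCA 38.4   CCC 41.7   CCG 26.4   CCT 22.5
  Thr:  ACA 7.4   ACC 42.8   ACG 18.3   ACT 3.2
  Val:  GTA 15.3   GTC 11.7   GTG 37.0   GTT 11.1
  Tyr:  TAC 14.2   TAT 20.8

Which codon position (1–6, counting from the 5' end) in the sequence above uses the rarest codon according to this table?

Codon 1 CCA (Pro): 38.4 per 1000.
Codon 2 GTC (Val): 11.7 per 1000.
Codon 3 TAT (Tyr): 20.8 per 1000.
Codon 4 ACT (Thr): 3.2 per 1000.
Codon 5 TTT (Phe): 36.5 per 1000.
Codon 6 GCT (Ala): 6.1 per 1000.
Lowest frequency is 3.2 at codon 4.

4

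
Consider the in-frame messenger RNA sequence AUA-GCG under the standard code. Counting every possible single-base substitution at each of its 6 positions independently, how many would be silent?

Codon 1 (AUA, Ile): 2 synonymous substitutions.
Codon 2 (GCG, Ala): 3 synonymous substitutions.
Total: 2 + 3 = 5.

5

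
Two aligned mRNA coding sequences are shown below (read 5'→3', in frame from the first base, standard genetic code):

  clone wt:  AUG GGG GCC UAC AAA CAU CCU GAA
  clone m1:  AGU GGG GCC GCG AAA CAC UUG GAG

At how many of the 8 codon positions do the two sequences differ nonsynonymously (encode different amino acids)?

3

Codon 1: AUG Met / AGU Ser — nonsynonymous.
Codon 2: GGG Gly / GGG Gly — identical.
Codon 3: GCC Ala / GCC Ala — identical.
Codon 4: UAC Tyr / GCG Ala — nonsynonymous.
Codon 5: AAA Lys / AAA Lys — identical.
Codon 6: CAU His / CAC His — synonymous.
Codon 7: CCU Pro / UUG Leu — nonsynonymous.
Codon 8: GAA Glu / GAG Glu — synonymous.
Nonsynonymous differences: 3.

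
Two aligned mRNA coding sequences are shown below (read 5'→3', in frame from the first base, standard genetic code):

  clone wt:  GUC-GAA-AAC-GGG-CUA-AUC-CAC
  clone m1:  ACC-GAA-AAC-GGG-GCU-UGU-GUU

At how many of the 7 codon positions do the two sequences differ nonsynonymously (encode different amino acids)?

Codon 1: GUC Val / ACC Thr — nonsynonymous.
Codon 2: GAA Glu / GAA Glu — identical.
Codon 3: AAC Asn / AAC Asn — identical.
Codon 4: GGG Gly / GGG Gly — identical.
Codon 5: CUA Leu / GCU Ala — nonsynonymous.
Codon 6: AUC Ile / UGU Cys — nonsynonymous.
Codon 7: CAC His / GUU Val — nonsynonymous.
Nonsynonymous differences: 4.

4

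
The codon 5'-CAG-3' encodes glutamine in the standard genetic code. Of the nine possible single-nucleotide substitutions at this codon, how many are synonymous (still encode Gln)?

Position 1: none → 0 synonymous.
Position 2: none → 0 synonymous.
Position 3: CAA → 1 synonymous.
Total: 0 + 0 + 1 = 1.

1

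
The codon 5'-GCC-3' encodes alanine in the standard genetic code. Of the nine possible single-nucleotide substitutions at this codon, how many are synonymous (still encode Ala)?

Position 1: none → 0 synonymous.
Position 2: none → 0 synonymous.
Position 3: GCU, GCA, GCG → 3 synonymous.
Total: 0 + 0 + 3 = 3.

3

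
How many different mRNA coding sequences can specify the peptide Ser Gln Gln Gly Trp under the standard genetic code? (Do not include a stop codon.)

96

Ser: 6 codons.
Gln: 2 codons.
Gln: 2 codons.
Gly: 4 codons.
Trp: 1 codon.
6 × 2 × 2 × 4 × 1 = 96.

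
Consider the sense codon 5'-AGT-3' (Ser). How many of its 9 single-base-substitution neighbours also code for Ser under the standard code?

1

Position 1: none → 0 synonymous.
Position 2: none → 0 synonymous.
Position 3: AGC → 1 synonymous.
Total: 0 + 0 + 1 = 1.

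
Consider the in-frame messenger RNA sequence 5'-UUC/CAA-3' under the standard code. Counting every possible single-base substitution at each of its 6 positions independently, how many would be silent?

2

Codon 1 (UUC, Phe): 1 synonymous substitution.
Codon 2 (CAA, Gln): 1 synonymous substitution.
Total: 1 + 1 = 2.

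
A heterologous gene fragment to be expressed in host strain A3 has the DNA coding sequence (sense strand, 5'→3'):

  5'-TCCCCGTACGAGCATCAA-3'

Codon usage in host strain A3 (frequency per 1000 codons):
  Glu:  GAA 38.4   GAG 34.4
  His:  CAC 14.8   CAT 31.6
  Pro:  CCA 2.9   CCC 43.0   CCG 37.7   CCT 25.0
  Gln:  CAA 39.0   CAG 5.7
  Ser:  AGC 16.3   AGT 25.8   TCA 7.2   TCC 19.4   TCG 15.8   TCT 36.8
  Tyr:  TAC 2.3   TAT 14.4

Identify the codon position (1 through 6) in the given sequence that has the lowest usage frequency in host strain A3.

3

Codon 1 TCC (Ser): 19.4 per 1000.
Codon 2 CCG (Pro): 37.7 per 1000.
Codon 3 TAC (Tyr): 2.3 per 1000.
Codon 4 GAG (Glu): 34.4 per 1000.
Codon 5 CAT (His): 31.6 per 1000.
Codon 6 CAA (Gln): 39.0 per 1000.
Lowest frequency is 2.3 at codon 3.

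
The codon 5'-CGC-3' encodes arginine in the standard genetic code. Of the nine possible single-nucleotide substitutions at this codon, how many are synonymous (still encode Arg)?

Position 1: none → 0 synonymous.
Position 2: none → 0 synonymous.
Position 3: CGU, CGA, CGG → 3 synonymous.
Total: 0 + 0 + 3 = 3.

3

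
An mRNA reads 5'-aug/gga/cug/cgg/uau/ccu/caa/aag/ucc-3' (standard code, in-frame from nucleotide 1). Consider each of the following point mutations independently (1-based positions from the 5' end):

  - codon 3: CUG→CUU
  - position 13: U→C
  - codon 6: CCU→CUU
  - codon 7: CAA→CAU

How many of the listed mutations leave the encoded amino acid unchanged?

Codon 3: CUG (Leu) → CUU (Leu) — synonymous.
Codon 5: UAU (Tyr) → CAU (His) — missense.
Codon 6: CCU (Pro) → CUU (Leu) — missense.
Codon 7: CAA (Gln) → CAU (His) — missense.
Synonymous: 1 of 4.

1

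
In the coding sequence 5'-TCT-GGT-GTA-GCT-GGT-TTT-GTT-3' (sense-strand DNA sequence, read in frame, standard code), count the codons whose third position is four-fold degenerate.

6

Codon 1 TCT (Ser): third position 4-fold.
Codon 2 GGT (Gly): third position 4-fold.
Codon 3 GTA (Val): third position 4-fold.
Codon 4 GCT (Ala): third position 4-fold.
Codon 5 GGT (Gly): third position 4-fold.
Codon 6 TTT (Phe): third position 2-fold.
Codon 7 GTT (Val): third position 4-fold.
Four-fold degenerate third positions: 6.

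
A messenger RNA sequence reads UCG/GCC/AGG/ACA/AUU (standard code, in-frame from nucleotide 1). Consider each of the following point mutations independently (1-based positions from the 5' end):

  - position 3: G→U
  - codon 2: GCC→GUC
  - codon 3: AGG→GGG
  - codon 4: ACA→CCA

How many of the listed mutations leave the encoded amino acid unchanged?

Codon 1: UCG (Ser) → UCU (Ser) — synonymous.
Codon 2: GCC (Ala) → GUC (Val) — missense.
Codon 3: AGG (Arg) → GGG (Gly) — missense.
Codon 4: ACA (Thr) → CCA (Pro) — missense.
Synonymous: 1 of 4.

1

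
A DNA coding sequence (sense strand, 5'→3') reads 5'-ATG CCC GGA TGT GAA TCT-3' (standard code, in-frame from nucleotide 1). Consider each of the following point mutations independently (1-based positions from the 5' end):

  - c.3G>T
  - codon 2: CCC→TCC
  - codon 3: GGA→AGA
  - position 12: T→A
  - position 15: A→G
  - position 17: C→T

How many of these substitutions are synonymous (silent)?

Codon 1: ATG (Met) → ATT (Ile) — missense.
Codon 2: CCC (Pro) → TCC (Ser) — missense.
Codon 3: GGA (Gly) → AGA (Arg) — missense.
Codon 4: TGT (Cys) → TGA (Stop) — nonsense.
Codon 5: GAA (Glu) → GAG (Glu) — synonymous.
Codon 6: TCT (Ser) → TTT (Phe) — missense.
Synonymous: 1 of 6.

1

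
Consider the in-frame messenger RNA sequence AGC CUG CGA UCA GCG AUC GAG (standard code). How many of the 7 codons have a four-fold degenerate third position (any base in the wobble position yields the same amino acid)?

4

Codon 1 AGC (Ser): third position 2-fold.
Codon 2 CUG (Leu): third position 4-fold.
Codon 3 CGA (Arg): third position 4-fold.
Codon 4 UCA (Ser): third position 4-fold.
Codon 5 GCG (Ala): third position 4-fold.
Codon 6 AUC (Ile): third position 3-fold.
Codon 7 GAG (Glu): third position 2-fold.
Four-fold degenerate third positions: 4.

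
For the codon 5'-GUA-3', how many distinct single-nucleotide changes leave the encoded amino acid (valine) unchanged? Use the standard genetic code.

3

Position 1: none → 0 synonymous.
Position 2: none → 0 synonymous.
Position 3: GUU, GUC, GUG → 3 synonymous.
Total: 0 + 0 + 3 = 3.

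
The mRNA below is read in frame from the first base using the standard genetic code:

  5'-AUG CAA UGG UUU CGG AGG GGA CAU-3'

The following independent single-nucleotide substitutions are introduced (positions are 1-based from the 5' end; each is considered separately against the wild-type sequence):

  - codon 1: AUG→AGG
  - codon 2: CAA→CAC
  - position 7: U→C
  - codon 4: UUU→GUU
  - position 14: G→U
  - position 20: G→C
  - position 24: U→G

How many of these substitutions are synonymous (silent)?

Codon 1: AUG (Met) → AGG (Arg) — missense.
Codon 2: CAA (Gln) → CAC (His) — missense.
Codon 3: UGG (Trp) → CGG (Arg) — missense.
Codon 4: UUU (Phe) → GUU (Val) — missense.
Codon 5: CGG (Arg) → CUG (Leu) — missense.
Codon 7: GGA (Gly) → GCA (Ala) — missense.
Codon 8: CAU (His) → CAG (Gln) — missense.
Synonymous: 0 of 7.

0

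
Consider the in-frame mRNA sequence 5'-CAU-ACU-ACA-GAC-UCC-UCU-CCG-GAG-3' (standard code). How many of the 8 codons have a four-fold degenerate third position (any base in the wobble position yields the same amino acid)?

5

Codon 1 CAU (His): third position 2-fold.
Codon 2 ACU (Thr): third position 4-fold.
Codon 3 ACA (Thr): third position 4-fold.
Codon 4 GAC (Asp): third position 2-fold.
Codon 5 UCC (Ser): third position 4-fold.
Codon 6 UCU (Ser): third position 4-fold.
Codon 7 CCG (Pro): third position 4-fold.
Codon 8 GAG (Glu): third position 2-fold.
Four-fold degenerate third positions: 5.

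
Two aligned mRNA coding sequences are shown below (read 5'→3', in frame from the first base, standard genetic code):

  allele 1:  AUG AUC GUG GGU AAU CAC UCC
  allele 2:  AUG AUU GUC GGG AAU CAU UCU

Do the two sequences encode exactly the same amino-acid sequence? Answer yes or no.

yes

Codon 1: AUG Met / AUG Met — identical.
Codon 2: AUC Ile / AUU Ile — synonymous.
Codon 3: GUG Val / GUC Val — synonymous.
Codon 4: GGU Gly / GGG Gly — synonymous.
Codon 5: AAU Asn / AAU Asn — identical.
Codon 6: CAC His / CAU His — synonymous.
Codon 7: UCC Ser / UCU Ser — synonymous.
Nonsynonymous differences: 0 → same protein.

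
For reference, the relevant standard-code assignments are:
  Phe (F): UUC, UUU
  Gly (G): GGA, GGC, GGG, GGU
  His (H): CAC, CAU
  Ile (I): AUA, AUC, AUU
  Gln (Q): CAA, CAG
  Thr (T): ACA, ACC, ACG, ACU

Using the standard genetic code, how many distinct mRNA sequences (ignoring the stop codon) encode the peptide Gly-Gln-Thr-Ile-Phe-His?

384

Gly: 4 codons.
Gln: 2 codons.
Thr: 4 codons.
Ile: 3 codons.
Phe: 2 codons.
His: 2 codons.
4 × 2 × 4 × 3 × 2 × 2 = 384.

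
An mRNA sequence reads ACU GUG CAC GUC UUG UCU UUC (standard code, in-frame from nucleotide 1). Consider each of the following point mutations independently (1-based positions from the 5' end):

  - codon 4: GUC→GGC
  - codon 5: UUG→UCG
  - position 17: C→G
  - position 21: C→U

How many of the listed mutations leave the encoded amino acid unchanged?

Codon 4: GUC (Val) → GGC (Gly) — missense.
Codon 5: UUG (Leu) → UCG (Ser) — missense.
Codon 6: UCU (Ser) → UGU (Cys) — missense.
Codon 7: UUC (Phe) → UUU (Phe) — synonymous.
Synonymous: 1 of 4.

1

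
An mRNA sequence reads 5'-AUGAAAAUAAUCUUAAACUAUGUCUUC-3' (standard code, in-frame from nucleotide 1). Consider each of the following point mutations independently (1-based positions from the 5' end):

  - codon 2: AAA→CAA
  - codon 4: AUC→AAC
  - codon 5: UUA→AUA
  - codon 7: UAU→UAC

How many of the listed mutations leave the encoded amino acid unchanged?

1

Codon 2: AAA (Lys) → CAA (Gln) — missense.
Codon 4: AUC (Ile) → AAC (Asn) — missense.
Codon 5: UUA (Leu) → AUA (Ile) — missense.
Codon 7: UAU (Tyr) → UAC (Tyr) — synonymous.
Synonymous: 1 of 4.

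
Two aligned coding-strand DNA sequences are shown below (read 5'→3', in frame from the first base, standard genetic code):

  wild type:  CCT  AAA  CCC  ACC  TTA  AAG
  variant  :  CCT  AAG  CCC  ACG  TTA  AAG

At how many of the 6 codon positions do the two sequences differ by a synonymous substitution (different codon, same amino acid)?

Codon 1: CCT Pro / CCT Pro — identical.
Codon 2: AAA Lys / AAG Lys — synonymous.
Codon 3: CCC Pro / CCC Pro — identical.
Codon 4: ACC Thr / ACG Thr — synonymous.
Codon 5: TTA Leu / TTA Leu — identical.
Codon 6: AAG Lys / AAG Lys — identical.
Synonymous differences: 2.

2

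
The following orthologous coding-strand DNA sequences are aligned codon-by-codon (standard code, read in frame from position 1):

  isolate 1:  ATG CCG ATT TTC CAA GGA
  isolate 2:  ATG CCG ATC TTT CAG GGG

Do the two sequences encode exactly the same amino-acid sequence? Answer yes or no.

yes

Codon 1: ATG Met / ATG Met — identical.
Codon 2: CCG Pro / CCG Pro — identical.
Codon 3: ATT Ile / ATC Ile — synonymous.
Codon 4: TTC Phe / TTT Phe — synonymous.
Codon 5: CAA Gln / CAG Gln — synonymous.
Codon 6: GGA Gly / GGG Gly — synonymous.
Nonsynonymous differences: 0 → same protein.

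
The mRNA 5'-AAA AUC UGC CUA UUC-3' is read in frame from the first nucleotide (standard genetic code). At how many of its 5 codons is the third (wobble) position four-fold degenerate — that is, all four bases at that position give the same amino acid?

1

Codon 1 AAA (Lys): third position 2-fold.
Codon 2 AUC (Ile): third position 3-fold.
Codon 3 UGC (Cys): third position 2-fold.
Codon 4 CUA (Leu): third position 4-fold.
Codon 5 UUC (Phe): third position 2-fold.
Four-fold degenerate third positions: 1.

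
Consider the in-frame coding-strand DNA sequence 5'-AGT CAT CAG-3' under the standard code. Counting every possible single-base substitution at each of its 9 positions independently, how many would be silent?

Codon 1 (AGT, Ser): 1 synonymous substitution.
Codon 2 (CAT, His): 1 synonymous substitution.
Codon 3 (CAG, Gln): 1 synonymous substitution.
Total: 1 + 1 + 1 = 3.

3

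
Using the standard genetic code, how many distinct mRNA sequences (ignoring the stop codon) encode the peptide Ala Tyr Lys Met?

16

Ala: 4 codons.
Tyr: 2 codons.
Lys: 2 codons.
Met: 1 codon.
4 × 2 × 2 × 1 = 16.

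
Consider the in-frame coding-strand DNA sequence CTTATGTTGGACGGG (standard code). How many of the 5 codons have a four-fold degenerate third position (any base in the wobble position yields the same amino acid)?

Codon 1 CTT (Leu): third position 4-fold.
Codon 2 ATG (Met): third position 1-fold.
Codon 3 TTG (Leu): third position 2-fold.
Codon 4 GAC (Asp): third position 2-fold.
Codon 5 GGG (Gly): third position 4-fold.
Four-fold degenerate third positions: 2.

2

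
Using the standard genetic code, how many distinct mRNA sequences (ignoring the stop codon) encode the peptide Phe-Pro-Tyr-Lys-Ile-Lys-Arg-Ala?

Phe: 2 codons.
Pro: 4 codons.
Tyr: 2 codons.
Lys: 2 codons.
Ile: 3 codons.
Lys: 2 codons.
Arg: 6 codons.
Ala: 4 codons.
2 × 4 × 2 × 2 × 3 × 2 × 6 × 4 = 4608.

4608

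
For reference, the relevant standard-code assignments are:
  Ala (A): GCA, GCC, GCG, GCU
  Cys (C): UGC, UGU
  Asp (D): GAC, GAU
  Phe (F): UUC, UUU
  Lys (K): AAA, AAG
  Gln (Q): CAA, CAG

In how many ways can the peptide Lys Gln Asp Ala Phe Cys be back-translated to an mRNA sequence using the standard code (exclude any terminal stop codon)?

128

Lys: 2 codons.
Gln: 2 codons.
Asp: 2 codons.
Ala: 4 codons.
Phe: 2 codons.
Cys: 2 codons.
2 × 2 × 2 × 4 × 2 × 2 = 128.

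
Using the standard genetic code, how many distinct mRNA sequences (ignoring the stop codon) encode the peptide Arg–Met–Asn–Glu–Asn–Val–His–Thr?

Arg: 6 codons.
Met: 1 codon.
Asn: 2 codons.
Glu: 2 codons.
Asn: 2 codons.
Val: 4 codons.
His: 2 codons.
Thr: 4 codons.
6 × 1 × 2 × 2 × 2 × 4 × 2 × 4 = 1536.

1536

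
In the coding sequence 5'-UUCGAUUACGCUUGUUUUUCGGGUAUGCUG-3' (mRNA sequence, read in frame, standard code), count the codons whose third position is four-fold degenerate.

4

Codon 1 UUC (Phe): third position 2-fold.
Codon 2 GAU (Asp): third position 2-fold.
Codon 3 UAC (Tyr): third position 2-fold.
Codon 4 GCU (Ala): third position 4-fold.
Codon 5 UGU (Cys): third position 2-fold.
Codon 6 UUU (Phe): third position 2-fold.
Codon 7 UCG (Ser): third position 4-fold.
Codon 8 GGU (Gly): third position 4-fold.
Codon 9 AUG (Met): third position 1-fold.
Codon 10 CUG (Leu): third position 4-fold.
Four-fold degenerate third positions: 4.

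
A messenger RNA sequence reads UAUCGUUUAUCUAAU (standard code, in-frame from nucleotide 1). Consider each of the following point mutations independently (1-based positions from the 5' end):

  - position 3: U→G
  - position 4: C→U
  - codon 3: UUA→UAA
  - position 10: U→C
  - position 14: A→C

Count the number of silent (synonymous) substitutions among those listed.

Codon 1: UAU (Tyr) → UAG (Stop) — nonsense.
Codon 2: CGU (Arg) → UGU (Cys) — missense.
Codon 3: UUA (Leu) → UAA (Stop) — nonsense.
Codon 4: UCU (Ser) → CCU (Pro) — missense.
Codon 5: AAU (Asn) → ACU (Thr) — missense.
Synonymous: 0 of 5.

0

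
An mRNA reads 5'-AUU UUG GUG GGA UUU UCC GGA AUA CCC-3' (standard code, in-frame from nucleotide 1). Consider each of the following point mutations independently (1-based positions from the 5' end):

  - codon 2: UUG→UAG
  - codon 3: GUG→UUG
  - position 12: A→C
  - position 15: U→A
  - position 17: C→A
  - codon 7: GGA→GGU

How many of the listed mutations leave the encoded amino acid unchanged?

Codon 2: UUG (Leu) → UAG (Stop) — nonsense.
Codon 3: GUG (Val) → UUG (Leu) — missense.
Codon 4: GGA (Gly) → GGC (Gly) — synonymous.
Codon 5: UUU (Phe) → UUA (Leu) — missense.
Codon 6: UCC (Ser) → UAC (Tyr) — missense.
Codon 7: GGA (Gly) → GGU (Gly) — synonymous.
Synonymous: 2 of 6.

2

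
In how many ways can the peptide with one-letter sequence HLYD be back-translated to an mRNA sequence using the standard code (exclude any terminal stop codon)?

48

His: 2 codons.
Leu: 6 codons.
Tyr: 2 codons.
Asp: 2 codons.
2 × 6 × 2 × 2 = 48.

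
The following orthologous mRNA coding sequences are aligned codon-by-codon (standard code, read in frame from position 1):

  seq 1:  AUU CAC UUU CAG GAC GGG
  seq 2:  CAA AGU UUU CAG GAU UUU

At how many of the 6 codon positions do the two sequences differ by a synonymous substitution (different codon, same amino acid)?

Codon 1: AUU Ile / CAA Gln — nonsynonymous.
Codon 2: CAC His / AGU Ser — nonsynonymous.
Codon 3: UUU Phe / UUU Phe — identical.
Codon 4: CAG Gln / CAG Gln — identical.
Codon 5: GAC Asp / GAU Asp — synonymous.
Codon 6: GGG Gly / UUU Phe — nonsynonymous.
Synonymous differences: 1.

1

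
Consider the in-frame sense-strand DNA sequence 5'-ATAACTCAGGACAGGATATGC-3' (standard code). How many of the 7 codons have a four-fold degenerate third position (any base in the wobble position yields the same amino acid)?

1

Codon 1 ATA (Ile): third position 3-fold.
Codon 2 ACT (Thr): third position 4-fold.
Codon 3 CAG (Gln): third position 2-fold.
Codon 4 GAC (Asp): third position 2-fold.
Codon 5 AGG (Arg): third position 2-fold.
Codon 6 ATA (Ile): third position 3-fold.
Codon 7 TGC (Cys): third position 2-fold.
Four-fold degenerate third positions: 1.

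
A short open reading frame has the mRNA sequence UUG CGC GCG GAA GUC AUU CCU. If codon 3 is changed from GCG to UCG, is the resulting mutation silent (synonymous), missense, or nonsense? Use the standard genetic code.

missense

Position 7 falls in codon 3: GCG → Ala.
After the substitution the codon is UCG → Ser.
Ala ≠ Ser, so this is a missense mutation.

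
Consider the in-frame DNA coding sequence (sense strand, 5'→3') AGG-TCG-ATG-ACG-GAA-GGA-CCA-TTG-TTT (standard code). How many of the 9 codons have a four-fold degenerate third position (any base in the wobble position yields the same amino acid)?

4

Codon 1 AGG (Arg): third position 2-fold.
Codon 2 TCG (Ser): third position 4-fold.
Codon 3 ATG (Met): third position 1-fold.
Codon 4 ACG (Thr): third position 4-fold.
Codon 5 GAA (Glu): third position 2-fold.
Codon 6 GGA (Gly): third position 4-fold.
Codon 7 CCA (Pro): third position 4-fold.
Codon 8 TTG (Leu): third position 2-fold.
Codon 9 TTT (Phe): third position 2-fold.
Four-fold degenerate third positions: 4.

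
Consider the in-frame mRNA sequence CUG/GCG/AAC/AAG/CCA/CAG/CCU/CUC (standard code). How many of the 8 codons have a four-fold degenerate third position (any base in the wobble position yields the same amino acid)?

5

Codon 1 CUG (Leu): third position 4-fold.
Codon 2 GCG (Ala): third position 4-fold.
Codon 3 AAC (Asn): third position 2-fold.
Codon 4 AAG (Lys): third position 2-fold.
Codon 5 CCA (Pro): third position 4-fold.
Codon 6 CAG (Gln): third position 2-fold.
Codon 7 CCU (Pro): third position 4-fold.
Codon 8 CUC (Leu): third position 4-fold.
Four-fold degenerate third positions: 5.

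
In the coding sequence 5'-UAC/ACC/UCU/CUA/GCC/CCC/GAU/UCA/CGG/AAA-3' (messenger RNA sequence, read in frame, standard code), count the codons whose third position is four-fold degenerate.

7

Codon 1 UAC (Tyr): third position 2-fold.
Codon 2 ACC (Thr): third position 4-fold.
Codon 3 UCU (Ser): third position 4-fold.
Codon 4 CUA (Leu): third position 4-fold.
Codon 5 GCC (Ala): third position 4-fold.
Codon 6 CCC (Pro): third position 4-fold.
Codon 7 GAU (Asp): third position 2-fold.
Codon 8 UCA (Ser): third position 4-fold.
Codon 9 CGG (Arg): third position 4-fold.
Codon 10 AAA (Lys): third position 2-fold.
Four-fold degenerate third positions: 7.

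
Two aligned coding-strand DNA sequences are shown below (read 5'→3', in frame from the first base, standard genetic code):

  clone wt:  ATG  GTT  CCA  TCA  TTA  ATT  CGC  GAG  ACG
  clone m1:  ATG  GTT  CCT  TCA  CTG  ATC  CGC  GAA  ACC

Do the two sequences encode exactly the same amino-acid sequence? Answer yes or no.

Codon 1: ATG Met / ATG Met — identical.
Codon 2: GTT Val / GTT Val — identical.
Codon 3: CCA Pro / CCT Pro — synonymous.
Codon 4: TCA Ser / TCA Ser — identical.
Codon 5: TTA Leu / CTG Leu — synonymous.
Codon 6: ATT Ile / ATC Ile — synonymous.
Codon 7: CGC Arg / CGC Arg — identical.
Codon 8: GAG Glu / GAA Glu — synonymous.
Codon 9: ACG Thr / ACC Thr — synonymous.
Nonsynonymous differences: 0 → same protein.

yes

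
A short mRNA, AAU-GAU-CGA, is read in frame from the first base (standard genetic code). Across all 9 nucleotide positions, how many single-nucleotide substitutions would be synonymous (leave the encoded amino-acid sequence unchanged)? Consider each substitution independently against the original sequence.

6

Codon 1 (AAU, Asn): 1 synonymous substitution.
Codon 2 (GAU, Asp): 1 synonymous substitution.
Codon 3 (CGA, Arg): 4 synonymous substitutions.
Total: 1 + 1 + 4 = 6.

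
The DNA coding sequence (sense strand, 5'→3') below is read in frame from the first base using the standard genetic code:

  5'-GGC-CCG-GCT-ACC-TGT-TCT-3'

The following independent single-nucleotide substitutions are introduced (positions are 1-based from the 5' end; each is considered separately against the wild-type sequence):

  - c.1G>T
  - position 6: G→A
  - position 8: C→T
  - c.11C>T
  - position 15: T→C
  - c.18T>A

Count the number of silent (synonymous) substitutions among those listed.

3

Codon 1: GGC (Gly) → TGC (Cys) — missense.
Codon 2: CCG (Pro) → CCA (Pro) — synonymous.
Codon 3: GCT (Ala) → GTT (Val) — missense.
Codon 4: ACC (Thr) → ATC (Ile) — missense.
Codon 5: TGT (Cys) → TGC (Cys) — synonymous.
Codon 6: TCT (Ser) → TCA (Ser) — synonymous.
Synonymous: 3 of 6.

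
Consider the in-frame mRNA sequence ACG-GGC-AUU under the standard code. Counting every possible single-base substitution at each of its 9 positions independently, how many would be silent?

Codon 1 (ACG, Thr): 3 synonymous substitutions.
Codon 2 (GGC, Gly): 3 synonymous substitutions.
Codon 3 (AUU, Ile): 2 synonymous substitutions.
Total: 3 + 3 + 2 = 8.

8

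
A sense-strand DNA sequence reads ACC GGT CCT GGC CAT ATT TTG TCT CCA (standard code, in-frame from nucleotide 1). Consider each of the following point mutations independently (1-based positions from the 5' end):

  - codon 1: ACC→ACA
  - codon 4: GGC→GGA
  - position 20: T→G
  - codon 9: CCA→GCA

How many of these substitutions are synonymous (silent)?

2

Codon 1: ACC (Thr) → ACA (Thr) — synonymous.
Codon 4: GGC (Gly) → GGA (Gly) — synonymous.
Codon 7: TTG (Leu) → TGG (Trp) — missense.
Codon 9: CCA (Pro) → GCA (Ala) — missense.
Synonymous: 2 of 4.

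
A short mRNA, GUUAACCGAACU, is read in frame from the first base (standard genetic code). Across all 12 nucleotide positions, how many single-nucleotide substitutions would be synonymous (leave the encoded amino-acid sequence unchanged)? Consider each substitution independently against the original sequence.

Codon 1 (GUU, Val): 3 synonymous substitutions.
Codon 2 (AAC, Asn): 1 synonymous substitution.
Codon 3 (CGA, Arg): 4 synonymous substitutions.
Codon 4 (ACU, Thr): 3 synonymous substitutions.
Total: 3 + 1 + 4 + 3 = 11.

11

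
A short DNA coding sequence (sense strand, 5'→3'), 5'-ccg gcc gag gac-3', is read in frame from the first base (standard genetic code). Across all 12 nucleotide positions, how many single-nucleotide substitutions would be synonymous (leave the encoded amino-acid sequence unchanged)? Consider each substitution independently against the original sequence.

Codon 1 (CCG, Pro): 3 synonymous substitutions.
Codon 2 (GCC, Ala): 3 synonymous substitutions.
Codon 3 (GAG, Glu): 1 synonymous substitution.
Codon 4 (GAC, Asp): 1 synonymous substitution.
Total: 3 + 3 + 1 + 1 = 8.

8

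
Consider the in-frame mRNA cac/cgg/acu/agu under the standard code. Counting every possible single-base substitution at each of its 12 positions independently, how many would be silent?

9

Codon 1 (CAC, His): 1 synonymous substitution.
Codon 2 (CGG, Arg): 4 synonymous substitutions.
Codon 3 (ACU, Thr): 3 synonymous substitutions.
Codon 4 (AGU, Ser): 1 synonymous substitution.
Total: 1 + 4 + 3 + 1 = 9.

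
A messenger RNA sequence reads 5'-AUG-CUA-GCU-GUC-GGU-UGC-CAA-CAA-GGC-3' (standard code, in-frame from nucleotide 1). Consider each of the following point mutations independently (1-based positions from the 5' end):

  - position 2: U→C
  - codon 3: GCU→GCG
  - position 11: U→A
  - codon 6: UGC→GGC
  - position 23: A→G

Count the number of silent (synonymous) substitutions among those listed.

Codon 1: AUG (Met) → ACG (Thr) — missense.
Codon 3: GCU (Ala) → GCG (Ala) — synonymous.
Codon 4: GUC (Val) → GAC (Asp) — missense.
Codon 6: UGC (Cys) → GGC (Gly) — missense.
Codon 8: CAA (Gln) → CGA (Arg) — missense.
Synonymous: 1 of 5.

1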